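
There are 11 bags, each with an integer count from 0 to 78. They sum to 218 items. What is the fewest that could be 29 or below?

If only k of them are at most 29, the other 11 − k are at least 30, so the total is at least (11 − k)·30 + k·0.
This is ≤ 218, so (11 − k)·30 + 0k ≤ 218, which gives k ≥ 4.
Exactly 4 works: 4 values at 0 and 7 at 30 total 210; raise one of the low values by 8 (still ≤ 29) to hit 218.

4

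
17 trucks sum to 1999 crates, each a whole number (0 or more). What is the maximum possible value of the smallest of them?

The average is 1999/17 < 118, so some value is ≤ 117.
Achievable: 7 of them at 117 and 10 at 118 total 1999.

117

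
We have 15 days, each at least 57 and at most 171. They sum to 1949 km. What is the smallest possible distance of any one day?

Minimizing one value means maximizing the remaining 14.
The other 14 can take up 14 × 171 = 2394 ≥ 1949 − 57, so one day can sit at its floor of 57.
Achievable: one at 57 and the other 14 totalling 1892, which fits since 14 × 57 ≤ 1892 ≤ 14 × 171.

57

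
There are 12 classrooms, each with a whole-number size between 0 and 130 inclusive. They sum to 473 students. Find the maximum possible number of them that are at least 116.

4

Suppose k of them are at least 116. Those contribute at least 116 each and the other 12 − k at least 0 each.
So the total is at least 116k + 0(12 − k) = 0 + 116k. This must be ≤ 473, giving k ≤ 4.
k = 4 is achieved by 4 values at 116 and 8 at 0, total 464; add 9 to one value (staying below 116) to reach 473.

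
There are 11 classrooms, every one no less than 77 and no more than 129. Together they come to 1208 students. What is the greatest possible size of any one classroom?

129

Maximizing one value means minimizing the remaining 10.
The other 10 contribute at least 10 × 77 = 770, leaving at most 1208 − 770 = 438.
But each classroom is capped at 129, so the maximum is 129.
Achievable: one at 129 and the other 10 totalling 1079, which fits since 10 × 77 ≤ 1079 ≤ 10 × 129.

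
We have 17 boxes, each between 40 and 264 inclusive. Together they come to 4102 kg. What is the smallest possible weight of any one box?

40

To make one box as small as possible, make the other 16 as large as possible.
The other 16 can take up 16 × 264 = 4224 ≥ 4102 − 40, so one box can sit at its floor of 40.
Achievable: one at 40 and the other 16 totalling 4062, which fits since 16 × 40 ≤ 4062 ≤ 16 × 264.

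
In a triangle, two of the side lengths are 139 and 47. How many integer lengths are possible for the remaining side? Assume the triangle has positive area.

93

The triangle inequality gives |139 − 47| < c < 139 + 47, i.e. 92 < c < 186.
So c can be any integer from 93 to 185: 93 values.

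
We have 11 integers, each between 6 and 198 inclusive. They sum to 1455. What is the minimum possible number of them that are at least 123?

2

Suppose at most 11 − j of them reach 123; then j values are ≤ 122 and the rest ≤ 198.
The total is then ≤ 122·j + 198·(11 − j) = 2178 − 76j. For this to be ≥ 1455 we need j ≤ 9, so at least 11 − 9 = 2 must reach 123.
Exactly 2 works: 2 values at 198 and 9 at 122 total 1494; lower one of the high values by 39 (still ≥ 123) to hit 1455.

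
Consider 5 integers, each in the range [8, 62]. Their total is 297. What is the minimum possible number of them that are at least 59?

Each value short of 59 is at most 58, costing at least 62 − 58 = 4 against the maximum total of 310.
We can afford to lose at most 310 − 297 = 13, so at most ⌊13/4⌋ = 3 fall short, and at least 2 are ≥ 59.
Exactly 2 works: 2 values at 62 and 3 at 58 total 298; lower one of the high values by 1 (still ≥ 59) to hit 297.

2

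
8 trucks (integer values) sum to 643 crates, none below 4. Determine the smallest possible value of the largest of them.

81

The average is 643/8 > 80, so not all 8 can be 80 or less; the largest is ≥ 81.
Equality holds with 3 values of 81 and 5 values of 80.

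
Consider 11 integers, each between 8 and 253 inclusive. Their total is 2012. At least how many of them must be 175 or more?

2

If only k of them are at least 175, the other 11 − k are at most 174, so the total is at most k·253 + (11 − k)·174.
This must reach 2012, so k·253 + (11 − k)·174 ≥ 2012, giving k ≥ 2.
Exactly 2 works: 2 values at 253 and 9 at 174 total 2072; lower one of the high values by 60 (still ≥ 175) to hit 2012.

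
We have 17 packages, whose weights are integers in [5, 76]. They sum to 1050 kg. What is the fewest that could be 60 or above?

3

Each value short of 60 is at most 59, costing at least 76 − 59 = 17 against the maximum total of 1292.
We can afford to lose at most 1292 − 1050 = 242, so at most ⌊242/17⌋ = 14 fall short, and at least 3 are ≥ 60.
Exactly 3 works: 3 values at 76 and 14 at 59 total 1054; lower one of the high values by 4 (still ≥ 60) to hit 1050.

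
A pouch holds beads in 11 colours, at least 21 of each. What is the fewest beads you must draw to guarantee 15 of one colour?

155

In the worst case you draw 14 of each of the 11 colours: 11 × 14 = 154.
One more forces 15 of some colour, so 154 + 1 = 155.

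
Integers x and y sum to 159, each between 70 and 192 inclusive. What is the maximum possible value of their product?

With x + y fixed, xy peaks when the two are closest together.
Taking x = 79 and y = 80 (both in [70, 192]) gives xy = 6320.

6320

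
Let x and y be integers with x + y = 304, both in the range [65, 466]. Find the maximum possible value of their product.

23104

With x + y fixed, xy peaks when the two are closest together.
Taking x = 152 and y = 152 (both in [65, 466]) gives xy = 23104.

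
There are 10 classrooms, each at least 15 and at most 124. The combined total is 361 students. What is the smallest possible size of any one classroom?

To make one classroom as small as possible, make the other 9 as large as possible.
The other 9 can take up 9 × 124 = 1116 ≥ 361 − 15, so one classroom can sit at its floor of 15.
Achievable: one at 15 and the other 9 totalling 346, which fits since 9 × 15 ≤ 346 ≤ 9 × 124.

15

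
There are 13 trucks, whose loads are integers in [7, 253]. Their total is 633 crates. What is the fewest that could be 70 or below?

If only k of them are at most 70, the other 13 − k are at least 71, so the total is at least (13 − k)·71 + k·7.
This is ≤ 633, so (13 − k)·71 + 7k ≤ 633, which gives k ≥ 5.
Exactly 5 works: 5 values at 7 and 8 at 71 total 603; raise one of the low values by 30 (still ≤ 70) to hit 633.

5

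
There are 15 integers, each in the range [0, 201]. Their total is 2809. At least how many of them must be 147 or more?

Each value short of 147 is at most 146, costing at least 201 − 146 = 55 against the maximum total of 3015.
We can afford to lose at most 3015 − 2809 = 206, so at most ⌊206/55⌋ = 3 fall short, and at least 12 are ≥ 147.
Exactly 12 works: 12 values at 201 and 3 at 146 total 2850; lower one of the high values by 41 (still ≥ 147) to hit 2809.

12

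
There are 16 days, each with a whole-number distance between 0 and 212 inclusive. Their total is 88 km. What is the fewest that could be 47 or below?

15

Each value above 47 is at least 48, contributing at least 48 − 0 = 48 above the floor 0.
The sum exceeds the floor total 0 by 88, so at most ⌊88/48⌋ = 1 exceed 47, and at least 15 are ≤ 47.
Exactly 15 works: 15 values at 0 and 1 at 48 total 48; raise one of the low values by 40 (still ≤ 47) to hit 88.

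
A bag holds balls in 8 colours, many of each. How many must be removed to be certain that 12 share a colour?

In the worst case you draw 11 of each of the 8 colours: 8 × 11 = 88.
One more forces 12 of some colour, so 88 + 1 = 89.

89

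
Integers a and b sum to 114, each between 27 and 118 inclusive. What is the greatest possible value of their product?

3249

With a + b fixed, ab peaks when the two are closest together.
Taking a = 57 and b = 57 (both in [27, 118]) gives ab = 3249.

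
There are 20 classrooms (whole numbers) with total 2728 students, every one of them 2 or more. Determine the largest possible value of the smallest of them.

136

If every one of the 20 were at least 137, the total would be at least 20 × 137 = 2740 > 2728.
Equality holds with 12 values of 136 and 8 values of 137.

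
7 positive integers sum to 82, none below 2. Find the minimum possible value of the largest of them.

12

If every one of the 7 were at most 11, the total would be at most 7 × 11 = 77 < 82.
Equality holds with 5 values of 12 and 2 values of 11.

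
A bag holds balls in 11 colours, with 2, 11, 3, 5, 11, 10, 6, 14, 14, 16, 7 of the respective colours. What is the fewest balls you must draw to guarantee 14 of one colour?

95

In the worst case you take as many as possible of each colour without reaching 14: 2 + 11 + 3 + 5 + 11 + 10 + 6 + 13 + 13 + 13 + 7 = 94.
The next one must give 14 of some colour, so 94 + 1 = 95.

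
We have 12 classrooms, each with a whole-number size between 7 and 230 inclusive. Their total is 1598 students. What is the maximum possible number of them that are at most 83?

Each value at 83 or below falls at least 230 − 83 = 147 short of the ceiling 230.
The ceiling total is 12 × 230 = 2760, and we need 1598, so at most ⌊(2760 − 1598)/147⌋ = 7 can be that low.
k = 7 is achieved by 7 values at 83 and 5 at 230, total 1731; lower one of the 230's by 133 (still > 83) to reach 1598.

7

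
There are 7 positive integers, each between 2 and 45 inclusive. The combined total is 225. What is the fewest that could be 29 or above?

2

Suppose at most 7 − j of them reach 29; then j values are ≤ 28 and the rest ≤ 45.
The total is then ≤ 28·j + 45·(7 − j) = 315 − 17j. For this to be ≥ 225 we need j ≤ 5, so at least 7 − 5 = 2 must reach 29.
Exactly 2 works: 2 values at 45 and 5 at 28 total 230; lower one of the high values by 5 (still ≥ 29) to hit 225.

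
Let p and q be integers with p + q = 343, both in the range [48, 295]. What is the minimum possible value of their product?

For a fixed sum, pq is smallest when p and q are as far apart as possible.
The extreme feasible split is p = 48, q = 295, giving pq = 14160.

14160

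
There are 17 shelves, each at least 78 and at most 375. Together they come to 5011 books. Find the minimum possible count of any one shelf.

78

To make one shelf as small as possible, make the other 16 as large as possible.
The other 16 can take up 16 × 375 = 6000 ≥ 5011 − 78, so one shelf can sit at its floor of 78.
Achievable: one at 78 and the other 16 totalling 4933, which fits since 16 × 78 ≤ 4933 ≤ 16 × 375.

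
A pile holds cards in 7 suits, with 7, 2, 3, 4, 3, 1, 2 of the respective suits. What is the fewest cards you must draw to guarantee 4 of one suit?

In the worst case you take as many as possible of each suit without reaching 4: 3 + 2 + 3 + 3 + 3 + 1 + 2 = 17.
The next one must give 4 of some suit, so 17 + 1 = 18.

18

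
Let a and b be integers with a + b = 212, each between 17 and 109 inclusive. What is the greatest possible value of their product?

11236

For a fixed sum, the product ab is largest when a and b are as close as possible.
Taking a = 106 and b = 106 (both in [17, 109]) gives ab = 11236.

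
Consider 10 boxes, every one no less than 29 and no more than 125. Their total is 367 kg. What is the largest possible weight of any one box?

106

Maximizing one value means minimizing the remaining 9.
The other 9 contribute at least 9 × 29 = 261, leaving at most 367 − 261 = 106.
Since 106 ≤ 125, this is achievable: one at 106 and 9 at 29.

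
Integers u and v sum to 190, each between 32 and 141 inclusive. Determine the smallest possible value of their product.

6909

For a fixed sum, uv is smallest when u and v are as far apart as possible.
The extreme feasible split is u = 49, v = 141, giving uv = 6909.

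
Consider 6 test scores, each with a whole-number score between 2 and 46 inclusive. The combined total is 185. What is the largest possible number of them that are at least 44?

If k of the values are ≥ 44, the total is ≥ 44k + 2(6 − k).
Setting 44k + 2(6 − k) ≤ 185 gives 42k ≤ 173, so k ≤ 4.
k = 4 is achieved by 4 values at 44 and 2 at 2, total 180; add 5 to one value (staying below 44) to reach 185.

4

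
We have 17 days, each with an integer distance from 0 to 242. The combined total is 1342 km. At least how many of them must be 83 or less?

2

Each value above 83 is at least 84, contributing at least 84 − 0 = 84 above the floor 0.
The sum exceeds the floor total 0 by 1342, so at most ⌊1342/84⌋ = 15 exceed 83, and at least 2 are ≤ 83.
Exactly 2 works: 2 values at 0 and 15 at 84 total 1260; raise one of the low values by 82 (still ≤ 83) to hit 1342.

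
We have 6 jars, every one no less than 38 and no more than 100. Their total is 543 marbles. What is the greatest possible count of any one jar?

Maximizing one value means minimizing the remaining 5.
The other 5 contribute at least 5 × 38 = 190, leaving at most 543 − 190 = 353.
But each jar is capped at 100, so the maximum is 100.
Achievable: one at 100 and the other 5 totalling 443, which fits since 5 × 38 ≤ 443 ≤ 5 × 100.

100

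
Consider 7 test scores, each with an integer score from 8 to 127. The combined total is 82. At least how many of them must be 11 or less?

Let j be the number exceeding 11. Then the total is ≥ 12·j + 8·(7 − j) = 56 + 4j.
So 4j ≤ 26 and j ≤ 6; hence at least 7 − 6 = 1 are ≤ 11.
Exactly 1 works: 1 value at 8 and 6 at 12 total 80; raise one of the low values by 2 (still ≤ 11) to hit 82.

1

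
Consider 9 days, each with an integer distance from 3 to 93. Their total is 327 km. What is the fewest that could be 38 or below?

1

If only k of them are at most 38, the other 9 − k are at least 39, so the total is at least (9 − k)·39 + k·3.
This is ≤ 327, so (9 − k)·39 + 3k ≤ 327, which gives k ≥ 1.
Exactly 1 works: 1 value at 3 and 8 at 39 total 315; raise one of the low values by 12 (still ≤ 38) to hit 327.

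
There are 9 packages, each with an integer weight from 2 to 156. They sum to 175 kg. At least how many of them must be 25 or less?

Each value above 25 is at least 26, contributing at least 26 − 2 = 24 above the floor 2.
The sum exceeds the floor total 18 by 157, so at most ⌊157/24⌋ = 6 exceed 25, and at least 3 are ≤ 25.
Exactly 3 works: 3 values at 2 and 6 at 26 total 162; raise one of the low values by 13 (still ≤ 25) to hit 175.

3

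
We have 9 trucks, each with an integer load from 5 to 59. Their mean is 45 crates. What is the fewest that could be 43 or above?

The total is 9 × 45 = 405.
If only k of them are at least 43, the other 9 − k are at most 42, so the total is at most k·59 + (9 − k)·42.
This must reach 405, so k·59 + (9 − k)·42 ≥ 405, giving k ≥ 2.
Exactly 2 works: 2 values at 59 and 7 at 42 total 412; lower one of the high values by 7 (still ≥ 43) to hit 405.

2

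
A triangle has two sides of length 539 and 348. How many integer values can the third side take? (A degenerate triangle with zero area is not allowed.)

The triangle inequality gives |539 − 348| < c < 539 + 348, i.e. 191 < c < 887.
So c can be any integer from 192 to 886: 695 values.

695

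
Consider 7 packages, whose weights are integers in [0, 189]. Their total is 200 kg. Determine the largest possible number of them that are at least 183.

Suppose k of them are at least 183. Those contribute at least 183 each and the other 7 − k at least 0 each.
So the total is at least 183k + 0(7 − k) = 0 + 183k. This must be ≤ 200, giving k ≤ 1.
k = 1 is achieved by 1 value at 183 and 6 at 0, total 183; add 17 to one value (staying below 183) to reach 200.

1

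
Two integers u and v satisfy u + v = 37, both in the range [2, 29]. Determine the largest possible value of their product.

342

uv = u(37 − u) is maximized when u is as near 37/2 as the bounds allow.
Taking u = 18 and v = 19 (both in [2, 29]) gives uv = 342.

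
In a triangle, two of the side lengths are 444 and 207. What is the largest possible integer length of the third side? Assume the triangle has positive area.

The third side must be less than 444 + 207 = 651.
The largest integer below 651 is 650.

650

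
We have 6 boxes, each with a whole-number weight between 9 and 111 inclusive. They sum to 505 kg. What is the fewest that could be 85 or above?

1

If only k of them are at least 85, the other 6 − k are at most 84, so the total is at most k·111 + (6 − k)·84.
This must reach 505, so k·111 + (6 − k)·84 ≥ 505, giving k ≥ 1.
Exactly 1 works: 1 value at 111 and 5 at 84 total 531; lower one of the high values by 26 (still ≥ 85) to hit 505.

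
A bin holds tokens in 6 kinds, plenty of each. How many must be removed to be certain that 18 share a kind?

103

You could draw 17 of every kind without reaching 18 of any — 102 in all.
One more forces 18 of some kind, so 102 + 1 = 103.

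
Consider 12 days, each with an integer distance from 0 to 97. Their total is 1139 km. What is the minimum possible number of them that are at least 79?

Suppose at most 12 − j of them reach 79; then j values are ≤ 78 and the rest ≤ 97.
The total is then ≤ 78·j + 97·(12 − j) = 1164 − 19j. For this to be ≥ 1139 we need j ≤ 1, so at least 12 − 1 = 11 must reach 79.
Exactly 11 works: 11 values at 97 and 1 at 78 total 1145; lower one of the high values by 6 (still ≥ 79) to hit 1139.

11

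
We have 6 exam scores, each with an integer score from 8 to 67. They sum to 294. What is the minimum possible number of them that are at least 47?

If only k of them are at least 47, the other 6 − k are at most 46, so the total is at most k·67 + (6 − k)·46.
This must reach 294, so k·67 + (6 − k)·46 ≥ 294, giving k ≥ 1.
Exactly 1 works: 1 value at 67 and 5 at 46 total 297; lower one of the high values by 3 (still ≥ 47) to hit 294.

1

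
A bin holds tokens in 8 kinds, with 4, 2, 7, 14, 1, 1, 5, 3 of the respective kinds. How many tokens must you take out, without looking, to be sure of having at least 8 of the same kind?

31

In the worst case you take as many as possible of each kind without reaching 8: 4 + 2 + 7 + 7 + 1 + 1 + 5 + 3 = 30.
The next one must give 8 of some kind, so 30 + 1 = 31.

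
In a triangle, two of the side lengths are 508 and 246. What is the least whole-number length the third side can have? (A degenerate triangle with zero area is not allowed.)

The third side must exceed |508 − 246| = 262.
The smallest integer above 262 is 263.

263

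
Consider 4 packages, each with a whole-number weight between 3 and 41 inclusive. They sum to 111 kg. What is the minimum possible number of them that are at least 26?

1

If only k of them are at least 26, the other 4 − k are at most 25, so the total is at most k·41 + (4 − k)·25.
This must reach 111, so k·41 + (4 − k)·25 ≥ 111, giving k ≥ 1.
Exactly 1 works: 1 value at 41 and 3 at 25 total 116; lower one of the high values by 5 (still ≥ 26) to hit 111.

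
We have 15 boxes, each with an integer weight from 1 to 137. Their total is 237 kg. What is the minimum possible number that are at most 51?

11

If only k of them are at most 51, the other 15 − k are at least 52, so the total is at least (15 − k)·52 + k·1.
This is ≤ 237, so (15 − k)·52 + 1k ≤ 237, which gives k ≥ 11.
Exactly 11 works: 11 values at 1 and 4 at 52 total 219; raise one of the low values by 18 (still ≤ 51) to hit 237.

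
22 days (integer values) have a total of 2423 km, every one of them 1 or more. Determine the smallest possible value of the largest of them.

If every one of the 22 were at most 110, the total would be at most 22 × 110 = 2420 < 2423.
Achievable: 3 of them at 111 and 19 at 110 total 2423.

111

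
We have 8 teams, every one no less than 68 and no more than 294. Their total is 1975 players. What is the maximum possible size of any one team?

294

Maximizing one value means minimizing the remaining 7.
The other 7 contribute at least 7 × 68 = 476, leaving at most 1975 − 476 = 1499.
But each team is capped at 294, so the maximum is 294.
Achievable: one at 294 and the other 7 totalling 1681, which fits since 7 × 68 ≤ 1681 ≤ 7 × 294.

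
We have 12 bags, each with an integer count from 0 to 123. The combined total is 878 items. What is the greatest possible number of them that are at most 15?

5

Each value at 15 or below falls at least 123 − 15 = 108 short of the ceiling 123.
The ceiling total is 12 × 123 = 1476, and we need 878, so at most ⌊(1476 − 878)/108⌋ = 5 can be that low.
k = 5 is achieved by 5 values at 15 and 7 at 123, total 936; lower one of the 123's by 58 (still > 15) to reach 878.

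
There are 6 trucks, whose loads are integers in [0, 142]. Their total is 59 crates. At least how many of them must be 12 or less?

Each value above 12 is at least 13, contributing at least 13 − 0 = 13 above the floor 0.
The sum exceeds the floor total 0 by 59, so at most ⌊59/13⌋ = 4 exceed 12, and at least 2 are ≤ 12.
Exactly 2 works: 2 values at 0 and 4 at 13 total 52; raise one of the low values by 7 (still ≤ 12) to hit 59.

2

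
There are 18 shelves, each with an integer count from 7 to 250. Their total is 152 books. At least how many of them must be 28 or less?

Let j be the number exceeding 28. Then the total is ≥ 29·j + 7·(18 − j) = 126 + 22j.
So 22j ≤ 26 and j ≤ 1; hence at least 18 − 1 = 17 are ≤ 28.
Exactly 17 works: 17 values at 7 and 1 at 29 total 148; raise one of the low values by 4 (still ≤ 28) to hit 152.

17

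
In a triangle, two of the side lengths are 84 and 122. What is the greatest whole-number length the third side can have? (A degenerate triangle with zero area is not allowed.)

The third side must be less than 84 + 122 = 206.
The largest integer below 206 is 205.

205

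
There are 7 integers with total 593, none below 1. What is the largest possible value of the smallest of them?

The 7 values sum to 593, so their minimum is at most ⌊593/7⌋ = 84.
Achievable: 2 of them at 84 and 5 at 85 total 593.

84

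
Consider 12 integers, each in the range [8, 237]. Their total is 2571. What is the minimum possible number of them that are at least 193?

6

If only k of them are at least 193, the other 12 − k are at most 192, so the total is at most k·237 + (12 − k)·192.
This must reach 2571, so k·237 + (12 − k)·192 ≥ 2571, giving k ≥ 6.
Exactly 6 works: 6 values at 237 and 6 at 192 total 2574; lower one of the high values by 3 (still ≥ 193) to hit 2571.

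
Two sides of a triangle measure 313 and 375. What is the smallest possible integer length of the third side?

63

The third side must exceed |313 − 375| = 62.
The smallest integer above 62 is 63.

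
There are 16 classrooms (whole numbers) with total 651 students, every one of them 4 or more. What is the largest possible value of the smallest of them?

The 16 values sum to 651, so their minimum is at most ⌊651/16⌋ = 40.
Taking 5 copies of 40 and 11 copies of 41 gives exactly 651, so 40 is attained.

40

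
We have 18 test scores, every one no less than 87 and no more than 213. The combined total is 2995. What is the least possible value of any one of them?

Minimizing one value means maximizing the remaining 17.
The other 17 can take up 17 × 213 = 3621 ≥ 2995 − 87, so one score can sit at its floor of 87.
Achievable: one at 87 and the other 17 totalling 2908, which fits since 17 × 87 ≤ 2908 ≤ 17 × 213.

87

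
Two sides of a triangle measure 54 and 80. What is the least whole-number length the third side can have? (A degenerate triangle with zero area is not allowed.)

27

The third side must exceed |54 − 80| = 26.
The smallest integer above 26 is 27.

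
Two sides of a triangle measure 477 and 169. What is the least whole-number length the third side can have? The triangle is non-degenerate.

309

The third side must exceed |477 − 169| = 308.
The smallest integer above 308 is 309.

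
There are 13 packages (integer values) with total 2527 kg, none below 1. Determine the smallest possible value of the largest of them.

195

The average is 2527/13 > 194, so not all 13 can be 194 or less; the largest is ≥ 195.
Equality holds with 5 values of 195 and 8 values of 194.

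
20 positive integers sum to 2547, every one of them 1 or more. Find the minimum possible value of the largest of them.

128

The 20 values sum to 2547, so their maximum is at least ⌈2547/20⌉ = 128.
Taking 13 copies of 127 and 7 copies of 128 gives exactly 2547, so 128 is attained.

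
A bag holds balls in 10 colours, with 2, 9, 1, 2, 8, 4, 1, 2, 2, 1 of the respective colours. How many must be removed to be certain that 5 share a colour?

In the worst case you take as many as possible of each colour without reaching 5: 2 + 4 + 1 + 2 + 4 + 4 + 1 + 2 + 2 + 1 = 23.
The next one must give 5 of some colour, so 23 + 1 = 24.

24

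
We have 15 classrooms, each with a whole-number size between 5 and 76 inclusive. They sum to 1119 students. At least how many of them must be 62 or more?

14

Suppose at most 15 − j of them reach 62; then j values are ≤ 61 and the rest ≤ 76.
The total is then ≤ 61·j + 76·(15 − j) = 1140 − 15j. For this to be ≥ 1119 we need j ≤ 1, so at least 15 − 1 = 14 must reach 62.
Exactly 14 works: 14 values at 76 and 1 at 61 total 1125; lower one of the high values by 6 (still ≥ 62) to hit 1119.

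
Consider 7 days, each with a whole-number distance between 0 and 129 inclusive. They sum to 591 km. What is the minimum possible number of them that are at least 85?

1

If only k of them are at least 85, the other 7 − k are at most 84, so the total is at most k·129 + (7 − k)·84.
This must reach 591, so k·129 + (7 − k)·84 ≥ 591, giving k ≥ 1.
Exactly 1 works: 1 value at 129 and 6 at 84 total 633; lower one of the high values by 42 (still ≥ 85) to hit 591.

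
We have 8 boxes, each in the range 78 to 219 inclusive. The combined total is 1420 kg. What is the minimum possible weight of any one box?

78

To make one box as small as possible, make the other 7 as large as possible.
The other 7 can take up 7 × 219 = 1533 ≥ 1420 − 78, so one box can sit at its floor of 78.
Achievable: one at 78 and the other 7 totalling 1342, which fits since 7 × 78 ≤ 1342 ≤ 7 × 219.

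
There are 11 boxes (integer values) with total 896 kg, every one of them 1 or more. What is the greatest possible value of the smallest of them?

The average is 896/11 < 82, so some value is ≤ 81.
Taking 6 copies of 81 and 5 copies of 82 gives exactly 896, so 81 is attained.

81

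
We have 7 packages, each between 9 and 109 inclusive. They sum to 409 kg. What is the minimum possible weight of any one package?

Minimizing one value means maximizing the remaining 6.
The other 6 can take up 6 × 109 = 654 ≥ 409 − 9, so one package can sit at its floor of 9.
Achievable: one at 9 and the other 6 totalling 400, which fits since 6 × 9 ≤ 400 ≤ 6 × 109.

9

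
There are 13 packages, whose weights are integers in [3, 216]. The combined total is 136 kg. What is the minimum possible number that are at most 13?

Let j be the number exceeding 13. Then the total is ≥ 14·j + 3·(13 − j) = 39 + 11j.
So 11j ≤ 97 and j ≤ 8; hence at least 13 − 8 = 5 are ≤ 13.
Exactly 5 works: 5 values at 3 and 8 at 14 total 127; raise one of the low values by 9 (still ≤ 13) to hit 136.

5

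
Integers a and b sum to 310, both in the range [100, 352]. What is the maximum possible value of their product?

With a + b fixed, ab peaks when the two are closest together.
Taking a = 155 and b = 155 (both in [100, 352]) gives ab = 24025.

24025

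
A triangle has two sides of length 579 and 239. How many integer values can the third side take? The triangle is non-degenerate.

477

The triangle inequality gives |579 − 239| < c < 579 + 239, i.e. 340 < c < 818.
So c can be any integer from 341 to 817: 477 values.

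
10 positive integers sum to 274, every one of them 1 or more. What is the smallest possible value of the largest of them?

The average is 274/10 > 27, so not all 10 can be 27 or less; the largest is ≥ 28.
Equality holds with 4 values of 28 and 6 values of 27.

28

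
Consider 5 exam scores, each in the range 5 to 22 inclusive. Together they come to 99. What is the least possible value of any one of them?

11

To make one score as small as possible, make the other 4 as large as possible.
The other 4 contribute at most 4 × 22 = 88, leaving at least 99 − 88 = 11.
Since 11 ≥ 5, this is achievable: one at 11 and 4 at 22.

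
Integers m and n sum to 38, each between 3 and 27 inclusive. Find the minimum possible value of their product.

297

Since m + n is fixed, pushing one of them to its bound minimizes the product.
The extreme feasible split is m = 11, n = 27, giving mn = 297.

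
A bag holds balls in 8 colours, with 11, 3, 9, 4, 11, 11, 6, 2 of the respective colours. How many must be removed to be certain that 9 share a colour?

48

In the worst case you take as many as possible of each colour without reaching 9: 8 + 3 + 8 + 4 + 8 + 8 + 6 + 2 = 47.
The next one must give 9 of some colour, so 47 + 1 = 48.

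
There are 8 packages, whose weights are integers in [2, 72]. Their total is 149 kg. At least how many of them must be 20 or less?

If only k of them are at most 20, the other 8 − k are at least 21, so the total is at least (8 − k)·21 + k·2.
This is ≤ 149, so (8 − k)·21 + 2k ≤ 149, which gives k ≥ 1.
Exactly 1 works: 1 value at 2 and 7 at 21 total 149.

1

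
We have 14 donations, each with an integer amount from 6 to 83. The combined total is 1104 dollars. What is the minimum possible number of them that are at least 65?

Each value short of 65 is at most 64, costing at least 83 − 64 = 19 against the maximum total of 1162.
We can afford to lose at most 1162 − 1104 = 58, so at most ⌊58/19⌋ = 3 fall short, and at least 11 are ≥ 65.
Exactly 11 works: 11 values at 83 and 3 at 64 total 1105; lower one of the high values by 1 (still ≥ 65) to hit 1104.

11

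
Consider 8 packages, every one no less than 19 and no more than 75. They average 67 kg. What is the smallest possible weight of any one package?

19

To make one package as small as possible, make the other 7 as large as possible.
The total is 8 × 67 = 536.
The other 7 can take up 7 × 75 = 525 ≥ 536 − 19, so one package can sit at its floor of 19.
Achievable: one at 19 and the other 7 totalling 517, which fits since 7 × 19 ≤ 517 ≤ 7 × 75.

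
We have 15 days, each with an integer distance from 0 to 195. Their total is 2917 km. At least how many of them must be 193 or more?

If only k of them are at least 193, the other 15 − k are at most 192, so the total is at most k·195 + (15 − k)·192.
This must reach 2917, so k·195 + (15 − k)·192 ≥ 2917, giving k ≥ 13.
Exactly 13 works: 13 values at 195 and 2 at 192 total 2919; lower one of the high values by 2 (still ≥ 193) to hit 2917.

13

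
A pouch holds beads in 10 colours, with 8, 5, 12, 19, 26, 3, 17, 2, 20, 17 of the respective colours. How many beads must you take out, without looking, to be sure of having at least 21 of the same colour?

In the worst case you take as many as possible of each colour without reaching 21: 8 + 5 + 12 + 19 + 20 + 3 + 17 + 2 + 20 + 17 = 123.
The next one must give 21 of some colour, so 123 + 1 = 124.

124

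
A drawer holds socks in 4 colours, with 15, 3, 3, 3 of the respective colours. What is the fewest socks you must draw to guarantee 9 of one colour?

18

In the worst case you take as many as possible of each colour without reaching 9: 8 + 3 + 3 + 3 = 17.
The next one must give 9 of some colour, so 17 + 1 = 18.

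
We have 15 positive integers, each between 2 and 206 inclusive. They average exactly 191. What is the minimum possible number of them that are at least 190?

The total is 15 × 191 = 2865.
Suppose at most 15 − j of them reach 190; then j values are ≤ 189 and the rest ≤ 206.
The total is then ≤ 189·j + 206·(15 − j) = 3090 − 17j. For this to be ≥ 2865 we need j ≤ 13, so at least 15 − 13 = 2 must reach 190.
Exactly 2 works: 2 values at 206 and 13 at 189 total 2869; lower one of the high values by 4 (still ≥ 190) to hit 2865.

2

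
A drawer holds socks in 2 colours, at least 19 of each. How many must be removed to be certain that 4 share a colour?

7

You could draw 3 of every colour without reaching 4 of any — 6 in all.
One more forces 4 of some colour, so 6 + 1 = 7.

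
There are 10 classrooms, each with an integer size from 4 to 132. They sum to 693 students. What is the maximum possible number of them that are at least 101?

6

If k of the values are ≥ 101, the total is ≥ 101k + 4(10 − k).
Setting 101k + 4(10 − k) ≤ 693 gives 97k ≤ 653, so k ≤ 6.
k = 6 is achieved by 6 values at 101 and 4 at 4, total 622; add 71 to one value (staying below 101) to reach 693.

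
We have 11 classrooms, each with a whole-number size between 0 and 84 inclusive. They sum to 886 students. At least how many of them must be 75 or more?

Each value short of 75 is at most 74, costing at least 84 − 74 = 10 against the maximum total of 924.
We can afford to lose at most 924 − 886 = 38, so at most ⌊38/10⌋ = 3 fall short, and at least 8 are ≥ 75.
Exactly 8 works: 8 values at 84 and 3 at 74 total 894; lower one of the high values by 8 (still ≥ 75) to hit 886.

8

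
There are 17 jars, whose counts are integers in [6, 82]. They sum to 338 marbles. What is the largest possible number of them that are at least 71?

With k values at 71 or above and the rest at least 6, the sum is at least 102 + 65k.
Since the sum is 338, we need 65k ≤ 236, i.e. k ≤ 3.
k = 3 is achieved by 3 values at 71 and 14 at 6, total 297; add 41 to one value (staying below 71) to reach 338.

3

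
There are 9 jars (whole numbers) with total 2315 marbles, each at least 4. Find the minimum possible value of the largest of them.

The 9 values sum to 2315, so their maximum is at least ⌈2315/9⌉ = 258.
Achievable: 2 of them at 258 and 7 at 257 total 2315.

258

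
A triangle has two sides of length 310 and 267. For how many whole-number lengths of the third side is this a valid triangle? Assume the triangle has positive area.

The triangle inequality gives |310 − 267| < c < 310 + 267, i.e. 43 < c < 577.
So c can be any integer from 44 to 576: 533 values.

533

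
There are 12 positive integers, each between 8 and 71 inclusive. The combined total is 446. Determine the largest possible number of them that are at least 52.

7

If k of the values are ≥ 52, the total is ≥ 52k + 8(12 − k).
Setting 52k + 8(12 − k) ≤ 446 gives 44k ≤ 350, so k ≤ 7.
k = 7 is achieved by 7 values at 52 and 5 at 8, total 404; add 42 to one value (staying below 52) to reach 446.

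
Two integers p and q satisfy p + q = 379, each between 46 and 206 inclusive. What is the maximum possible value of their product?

35910

For a fixed sum, the product pq is largest when p and q are as close as possible.
Taking p = 189 and q = 190 (both in [46, 206]) gives pq = 35910.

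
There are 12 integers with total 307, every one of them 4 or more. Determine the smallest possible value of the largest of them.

Some value must be at least ⌈307/12⌉ = 26, since 12 × 25 = 300 < 307.
Equality holds with 7 values of 26 and 5 values of 25.

26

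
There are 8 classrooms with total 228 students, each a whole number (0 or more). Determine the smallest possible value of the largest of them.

29

If every one of the 8 were at most 28, the total would be at most 8 × 28 = 224 < 228.
Achievable: 4 of them at 29 and 4 at 28 total 228.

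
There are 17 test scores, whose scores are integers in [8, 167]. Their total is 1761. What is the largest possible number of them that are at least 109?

16

Suppose k of them are at least 109. Those contribute at least 109 each and the other 17 − k at least 8 each.
So the total is at least 109k + 8(17 − k) = 136 + 101k. This must be ≤ 1761, giving k ≤ 16.
k = 16 is achieved by 16 values at 109 and 1 at 8, total 1752; add 9 to one value (staying below 109) to reach 1761.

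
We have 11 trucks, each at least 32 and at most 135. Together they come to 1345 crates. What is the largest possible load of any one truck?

Maximizing one value means minimizing the remaining 10.
The other 10 contribute at least 10 × 32 = 320, leaving at most 1345 − 320 = 1025.
But each truck is capped at 135, so the maximum is 135.
Achievable: one at 135 and the other 10 totalling 1210, which fits since 10 × 32 ≤ 1210 ≤ 10 × 135.

135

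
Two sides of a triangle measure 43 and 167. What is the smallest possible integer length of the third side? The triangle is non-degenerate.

The third side must exceed |43 − 167| = 124.
The smallest integer above 124 is 125.

125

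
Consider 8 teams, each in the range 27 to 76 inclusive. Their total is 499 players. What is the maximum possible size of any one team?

76

Maximizing one value means minimizing the remaining 7.
The other 7 contribute at least 7 × 27 = 189, leaving at most 499 − 189 = 310.
But each team is capped at 76, so the maximum is 76.
Achievable: one at 76 and the other 7 totalling 423, which fits since 7 × 27 ≤ 423 ≤ 7 × 76.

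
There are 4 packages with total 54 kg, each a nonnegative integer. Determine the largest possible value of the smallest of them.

13

The average is 54/4 < 14, so some value is ≤ 13.
Equality holds with 2 values of 13 and 2 values of 14.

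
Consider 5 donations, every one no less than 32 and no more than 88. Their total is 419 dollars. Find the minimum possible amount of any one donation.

67

To make one donation as small as possible, make the other 4 as large as possible.
The other 4 contribute at most 4 × 88 = 352, leaving at least 419 − 352 = 67.
Since 67 ≥ 32, this is achievable: one at 67 and 4 at 88.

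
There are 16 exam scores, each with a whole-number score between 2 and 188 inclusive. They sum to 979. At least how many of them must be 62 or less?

1

Let j be the number exceeding 62. Then the total is ≥ 63·j + 2·(16 − j) = 32 + 61j.
So 61j ≤ 947 and j ≤ 15; hence at least 16 − 15 = 1 are ≤ 62.
Exactly 1 works: 1 value at 2 and 15 at 63 total 947; raise one of the low values by 32 (still ≤ 62) to hit 979.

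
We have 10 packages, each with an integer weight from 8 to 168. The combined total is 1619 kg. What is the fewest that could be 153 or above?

If only k of them are at least 153, the other 10 − k are at most 152, so the total is at most k·168 + (10 − k)·152.
This must reach 1619, so k·168 + (10 − k)·152 ≥ 1619, giving k ≥ 7.
Exactly 7 works: 7 values at 168 and 3 at 152 total 1632; lower one of the high values by 13 (still ≥ 153) to hit 1619.

7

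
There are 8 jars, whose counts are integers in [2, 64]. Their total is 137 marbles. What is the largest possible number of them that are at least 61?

With k values at 61 or above and the rest at least 2, the sum is at least 16 + 59k.
Since the sum is 137, we need 59k ≤ 121, i.e. k ≤ 2.
k = 2 is achieved by 2 values at 61 and 6 at 2, total 134; add 3 to one value (staying below 61) to reach 137.

2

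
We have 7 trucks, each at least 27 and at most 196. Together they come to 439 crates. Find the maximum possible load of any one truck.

To make one truck as large as possible, make the other 6 as small as possible.
The other 6 contribute at least 6 × 27 = 162, leaving at most 439 − 162 = 277.
But each truck is capped at 196, so the maximum is 196.
Achievable: one at 196 and the other 6 totalling 243, which fits since 6 × 27 ≤ 243 ≤ 6 × 196.

196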